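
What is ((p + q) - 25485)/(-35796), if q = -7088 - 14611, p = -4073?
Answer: 51257/35796 ≈ 1.4319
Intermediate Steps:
q = -21699
((p + q) - 25485)/(-35796) = ((-4073 - 21699) - 25485)/(-35796) = (-25772 - 25485)*(-1/35796) = -51257*(-1/35796) = 51257/35796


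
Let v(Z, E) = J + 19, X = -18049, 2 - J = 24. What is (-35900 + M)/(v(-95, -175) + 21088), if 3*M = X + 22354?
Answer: -6893/4217 ≈ -1.6346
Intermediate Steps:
J = -22 (J = 2 - 1*24 = 2 - 24 = -22)
v(Z, E) = -3 (v(Z, E) = -22 + 19 = -3)
M = 1435 (M = (-18049 + 22354)/3 = (⅓)*4305 = 1435)
(-35900 + M)/(v(-95, -175) + 21088) = (-35900 + 1435)/(-3 + 21088) = -34465/21085 = -34465*1/21085 = -6893/4217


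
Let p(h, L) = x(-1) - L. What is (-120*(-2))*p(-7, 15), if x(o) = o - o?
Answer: -3600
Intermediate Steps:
x(o) = 0
p(h, L) = -L (p(h, L) = 0 - L = -L)
(-120*(-2))*p(-7, 15) = (-120*(-2))*(-1*15) = 240*(-15) = -3600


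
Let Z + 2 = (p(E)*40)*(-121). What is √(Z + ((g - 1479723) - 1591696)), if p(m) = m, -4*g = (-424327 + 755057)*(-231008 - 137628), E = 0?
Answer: √30476674649 ≈ 1.7458e+5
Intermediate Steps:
g = 30479746070 (g = -(-424327 + 755057)*(-231008 - 137628)/4 = -165365*(-368636)/2 = -¼*(-121918984280) = 30479746070)
Z = -2 (Z = -2 + (0*40)*(-121) = -2 + 0*(-121) = -2 + 0 = -2)
√(Z + ((g - 1479723) - 1591696)) = √(-2 + ((30479746070 - 1479723) - 1591696)) = √(-2 + (30478266347 - 1591696)) = √(-2 + 30476674651) = √30476674649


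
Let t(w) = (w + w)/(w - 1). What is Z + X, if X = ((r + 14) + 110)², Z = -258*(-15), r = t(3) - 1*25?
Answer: 14274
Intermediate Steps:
t(w) = 2*w/(-1 + w) (t(w) = (2*w)/(-1 + w) = 2*w/(-1 + w))
r = -22 (r = 2*3/(-1 + 3) - 1*25 = 2*3/2 - 25 = 2*3*(½) - 25 = 3 - 25 = -22)
Z = 3870
X = 10404 (X = ((-22 + 14) + 110)² = (-8 + 110)² = 102² = 10404)
Z + X = 3870 + 10404 = 14274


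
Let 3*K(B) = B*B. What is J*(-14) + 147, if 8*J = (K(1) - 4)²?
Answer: 4445/36 ≈ 123.47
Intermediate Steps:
K(B) = B²/3 (K(B) = (B*B)/3 = B²/3)
J = 121/72 (J = ((⅓)*1² - 4)²/8 = ((⅓)*1 - 4)²/8 = (⅓ - 4)²/8 = (-11/3)²/8 = (⅛)*(121/9) = 121/72 ≈ 1.6806)
J*(-14) + 147 = (121/72)*(-14) + 147 = -847/36 + 147 = 4445/36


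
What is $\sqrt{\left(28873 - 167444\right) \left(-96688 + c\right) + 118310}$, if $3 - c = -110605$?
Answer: $i \sqrt{1928790010} \approx 43918.0 i$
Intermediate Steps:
$c = 110608$ ($c = 3 - -110605 = 3 + 110605 = 110608$)
$\sqrt{\left(28873 - 167444\right) \left(-96688 + c\right) + 118310} = \sqrt{\left(28873 - 167444\right) \left(-96688 + 110608\right) + 118310} = \sqrt{\left(-138571\right) 13920 + 118310} = \sqrt{-1928908320 + 118310} = \sqrt{-1928790010} = i \sqrt{1928790010}$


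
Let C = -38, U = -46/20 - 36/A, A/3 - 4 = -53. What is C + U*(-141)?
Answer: 123367/490 ≈ 251.77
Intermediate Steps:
A = -147 (A = 12 + 3*(-53) = 12 - 159 = -147)
U = -1007/490 (U = -46/20 - 36/(-147) = -46*1/20 - 36*(-1/147) = -23/10 + 12/49 = -1007/490 ≈ -2.0551)
C + U*(-141) = -38 - 1007/490*(-141) = -38 + 141987/490 = 123367/490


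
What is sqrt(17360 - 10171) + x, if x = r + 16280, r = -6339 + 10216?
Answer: 20157 + sqrt(7189) ≈ 20242.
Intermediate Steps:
r = 3877
x = 20157 (x = 3877 + 16280 = 20157)
sqrt(17360 - 10171) + x = sqrt(17360 - 10171) + 20157 = sqrt(7189) + 20157 = 20157 + sqrt(7189)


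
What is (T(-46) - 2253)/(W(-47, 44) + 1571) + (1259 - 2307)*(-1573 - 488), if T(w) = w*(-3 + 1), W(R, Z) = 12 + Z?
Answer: 3514200695/1627 ≈ 2.1599e+6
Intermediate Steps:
T(w) = -2*w (T(w) = w*(-2) = -2*w)
(T(-46) - 2253)/(W(-47, 44) + 1571) + (1259 - 2307)*(-1573 - 488) = (-2*(-46) - 2253)/((12 + 44) + 1571) + (1259 - 2307)*(-1573 - 488) = (92 - 2253)/(56 + 1571) - 1048*(-2061) = -2161/1627 + 2159928 = 3514200695/1627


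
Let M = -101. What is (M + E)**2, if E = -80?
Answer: 32761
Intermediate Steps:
(M + E)**2 = (-101 - 80)**2 = (-181)**2 = 32761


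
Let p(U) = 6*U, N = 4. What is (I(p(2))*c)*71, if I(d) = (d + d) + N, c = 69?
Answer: 137172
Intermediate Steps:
I(d) = 4 + 2*d (I(d) = (d + d) + 4 = 2*d + 4 = 4 + 2*d)
(I(p(2))*c)*71 = ((4 + 2*(6*2))*69)*71 = ((4 + 2*12)*69)*71 = ((4 + 24)*69)*71 = (28*69)*71 = 1932*71 = 137172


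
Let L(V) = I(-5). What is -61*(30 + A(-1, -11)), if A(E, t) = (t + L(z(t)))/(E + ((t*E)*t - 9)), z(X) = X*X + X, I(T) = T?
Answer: -240706/131 ≈ -1837.5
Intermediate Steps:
z(X) = X + X² (z(X) = X² + X = X + X²)
L(V) = -5
A(E, t) = (-5 + t)/(-9 + E + E*t²) (A(E, t) = (t - 5)/(E + ((t*E)*t - 9)) = (-5 + t)/(E + ((E*t)*t - 9)) = (-5 + t)/(E + (E*t² - 9)) = (-5 + t)/(E + (-9 + E*t²)) = (-5 + t)/(-9 + E + E*t²))
-61*(30 + A(-1, -11)) = -61*(30 + (-5 - 11)/(-9 - 1 - 1*(-11)²)) = -61*(30 - 16/(-9 - 1 - 1*121)) = -61*(30 - 16/(-9 - 1 - 121)) = -61*(30 - 16/(-131)) = -61*(30 - 1/131*(-16)) = -61*(30 + 16/131) = -61*3946/131 = -240706/131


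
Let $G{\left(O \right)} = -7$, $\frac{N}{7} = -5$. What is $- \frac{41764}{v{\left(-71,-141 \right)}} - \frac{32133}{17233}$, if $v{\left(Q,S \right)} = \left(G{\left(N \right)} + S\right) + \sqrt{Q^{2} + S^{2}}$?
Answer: $- \frac{53307695585}{26004597} - \frac{20882 \sqrt{24922}}{1509} \approx -4234.5$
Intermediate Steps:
$N = -35$ ($N = 7 \left(-5\right) = -35$)
$v{\left(Q,S \right)} = -7 + S + \sqrt{Q^{2} + S^{2}}$ ($v{\left(Q,S \right)} = \left(-7 + S\right) + \sqrt{Q^{2} + S^{2}} = -7 + S + \sqrt{Q^{2} + S^{2}}$)
$- \frac{41764}{v{\left(-71,-141 \right)}} - \frac{32133}{17233} = - \frac{41764}{-7 - 141 + \sqrt{\left(-71\right)^{2} + \left(-141\right)^{2}}} - \frac{32133}{17233} = - \frac{41764}{-7 - 141 + \sqrt{5041 + 19881}} - \frac{32133}{17233} = - \frac{41764}{-7 - 141 + \sqrt{24922}} - \frac{32133}{17233} = - \frac{41764}{-148 + \sqrt{24922}} - \frac{32133}{17233} = - \frac{32133}{17233} - \frac{41764}{-148 + \sqrt{24922}}$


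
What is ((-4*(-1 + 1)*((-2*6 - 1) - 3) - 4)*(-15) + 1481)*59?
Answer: 90919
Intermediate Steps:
((-4*(-1 + 1)*((-2*6 - 1) - 3) - 4)*(-15) + 1481)*59 = ((-0*((-12 - 1) - 3) - 4)*(-15) + 1481)*59 = ((-0*(-13 - 3) - 4)*(-15) + 1481)*59 = ((-0*(-16) - 4)*(-15) + 1481)*59 = ((-4*0 - 4)*(-15) + 1481)*59 = ((0 - 4)*(-15) + 1481)*59 = (-4*(-15) + 1481)*59 = (60 + 1481)*59 = 1541*59 = 90919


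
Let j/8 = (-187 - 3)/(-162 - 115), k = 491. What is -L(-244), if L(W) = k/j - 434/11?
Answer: -836397/16720 ≈ -50.024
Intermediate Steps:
j = 1520/277 (j = 8*((-187 - 3)/(-162 - 115)) = 8*(-190/(-277)) = 8*(-190*(-1/277)) = 8*(190/277) = 1520/277 ≈ 5.4874)
L(W) = 836397/16720 (L(W) = 491/(1520/277) - 434/11 = 491*(277/1520) - 434*1/11 = 136007/1520 - 434/11 = 836397/16720)
-L(-244) = -1*836397/16720 = -836397/16720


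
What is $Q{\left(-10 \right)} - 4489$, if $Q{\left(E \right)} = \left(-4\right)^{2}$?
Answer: $-4473$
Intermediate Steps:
$Q{\left(E \right)} = 16$
$Q{\left(-10 \right)} - 4489 = 16 - 4489 = -4473$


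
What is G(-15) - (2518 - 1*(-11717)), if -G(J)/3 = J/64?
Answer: -910995/64 ≈ -14234.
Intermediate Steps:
G(J) = -3*J/64
G(-15) - (2518 - 1*(-11717)) = -3/64*(-15) - (2518 - 1*(-11717)) = 45/64 - (2518 + 11717) = 45/64 - 1*14235 = 45/64 - 14235 = -910995/64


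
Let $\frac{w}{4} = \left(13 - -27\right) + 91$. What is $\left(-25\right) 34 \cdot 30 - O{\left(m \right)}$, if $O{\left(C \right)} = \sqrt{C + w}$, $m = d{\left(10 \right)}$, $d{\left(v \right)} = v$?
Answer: $-25500 - \sqrt{534} \approx -25523.0$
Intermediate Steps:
$w = 524$ ($w = 4 \left(\left(13 - -27\right) + 91\right) = 4 \left(\left(13 + 27\right) + 91\right) = 4 \left(40 + 91\right) = 4 \cdot 131 = 524$)
$m = 10$
$O{\left(C \right)} = \sqrt{524 + C}$ ($O{\left(C \right)} = \sqrt{C + 524} = \sqrt{524 + C}$)
$\left(-25\right) 34 \cdot 30 - O{\left(m \right)} = \left(-25\right) 34 \cdot 30 - \sqrt{524 + 10} = \left(-850\right) 30 - \sqrt{534} = -25500 - \sqrt{534}$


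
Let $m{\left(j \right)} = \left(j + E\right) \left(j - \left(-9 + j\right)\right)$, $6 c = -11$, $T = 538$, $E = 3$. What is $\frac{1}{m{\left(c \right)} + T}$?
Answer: $\frac{2}{1097} \approx 0.0018232$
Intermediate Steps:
$c = - \frac{11}{6}$ ($c = \frac{1}{6} \left(-11\right) = - \frac{11}{6} \approx -1.8333$)
$m{\left(j \right)} = 27 + 9 j$ ($m{\left(j \right)} = \left(j + 3\right) \left(j - \left(-9 + j\right)\right) = \left(3 + j\right) 9 = 27 + 9 j$)
$\frac{1}{m{\left(c \right)} + T} = \frac{1}{\left(27 + 9 \left(- \frac{11}{6}\right)\right) + 538} = \frac{1}{\left(27 - \frac{33}{2}\right) + 538} = \frac{1}{\frac{21}{2} + 538} = \frac{1}{\frac{1097}{2}} = \frac{2}{1097}$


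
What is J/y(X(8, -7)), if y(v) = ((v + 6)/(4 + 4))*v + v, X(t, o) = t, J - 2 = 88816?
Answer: 44409/11 ≈ 4037.2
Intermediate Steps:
J = 88818 (J = 2 + 88816 = 88818)
y(v) = v + v*(¾ + v/8) (y(v) = ((6 + v)/8)*v + v = ((6 + v)*(⅛))*v + v = (¾ + v/8)*v + v = v*(¾ + v/8) + v = v + v*(¾ + v/8))
J/y(X(8, -7)) = 88818/(((⅛)*8*(14 + 8))) = 88818/(((⅛)*8*22)) = 88818/22 = 88818*(1/22) = 44409/11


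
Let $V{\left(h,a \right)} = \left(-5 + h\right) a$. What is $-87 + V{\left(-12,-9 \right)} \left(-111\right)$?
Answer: $-17070$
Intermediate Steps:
$V{\left(h,a \right)} = a \left(-5 + h\right)$
$-87 + V{\left(-12,-9 \right)} \left(-111\right) = -87 + - 9 \left(-5 - 12\right) \left(-111\right) = -87 + \left(-9\right) \left(-17\right) \left(-111\right) = -87 + 153 \left(-111\right) = -87 - 16983 = -17070$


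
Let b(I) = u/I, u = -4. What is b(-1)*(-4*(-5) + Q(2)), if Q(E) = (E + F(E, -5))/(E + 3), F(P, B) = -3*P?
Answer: 384/5 ≈ 76.800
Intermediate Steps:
b(I) = -4/I
Q(E) = -2*E/(3 + E) (Q(E) = (E - 3*E)/(E + 3) = (-2*E)/(3 + E) = -2*E/(3 + E))
b(-1)*(-4*(-5) + Q(2)) = (-4/(-1))*(-4*(-5) - 2*2/(3 + 2)) = (-4*(-1))*(20 - 2*2/5) = 4*(20 - 2*2*⅕) = 4*(20 - ⅘) = 4*(96/5) = 384/5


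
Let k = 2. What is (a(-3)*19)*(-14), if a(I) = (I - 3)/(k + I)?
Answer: -1596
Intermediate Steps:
a(I) = (-3 + I)/(2 + I) (a(I) = (I - 3)/(2 + I) = (-3 + I)/(2 + I))
(a(-3)*19)*(-14) = (((-3 - 3)/(2 - 3))*19)*(-14) = ((-6/(-1))*19)*(-14) = (-1*(-6)*19)*(-14) = (6*19)*(-14) = 114*(-14) = -1596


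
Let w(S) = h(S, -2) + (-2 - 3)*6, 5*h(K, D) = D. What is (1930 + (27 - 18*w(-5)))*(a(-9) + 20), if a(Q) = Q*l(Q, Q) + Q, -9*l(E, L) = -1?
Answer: 25042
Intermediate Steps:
l(E, L) = ⅑ (l(E, L) = -⅑*(-1) = ⅑)
h(K, D) = D/5
w(S) = -152/5 (w(S) = (⅕)*(-2) + (-2 - 3)*6 = -⅖ - 5*6 = -⅖ - 30 = -152/5)
a(Q) = 10*Q/9 (a(Q) = Q*(⅑) + Q = Q/9 + Q = 10*Q/9)
(1930 + (27 - 18*w(-5)))*(a(-9) + 20) = (1930 + (27 - 18*(-152/5)))*((10/9)*(-9) + 20) = (1930 + (27 + 2736/5))*(-10 + 20) = (1930 + 2871/5)*10 = (12521/5)*10 = 25042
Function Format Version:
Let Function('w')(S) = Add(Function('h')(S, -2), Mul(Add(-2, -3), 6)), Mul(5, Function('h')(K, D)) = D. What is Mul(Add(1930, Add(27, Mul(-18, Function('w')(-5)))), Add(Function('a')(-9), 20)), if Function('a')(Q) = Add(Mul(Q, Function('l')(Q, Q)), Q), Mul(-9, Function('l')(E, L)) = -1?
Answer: 25042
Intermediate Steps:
Function('l')(E, L) = Rational(1, 9) (Function('l')(E, L) = Mul(Rational(-1, 9), -1) = Rational(1, 9))
Function('h')(K, D) = Mul(Rational(1, 5), D)
Function('w')(S) = Rational(-152, 5) (Function('w')(S) = Add(Mul(Rational(1, 5), -2), Mul(Add(-2, -3), 6)) = Add(Rational(-2, 5), Mul(-5, 6)) = Add(Rational(-2, 5), -30) = Rational(-152, 5))
Function('a')(Q) = Mul(Rational(10, 9), Q) (Function('a')(Q) = Add(Mul(Q, Rational(1, 9)), Q) = Add(Mul(Rational(1, 9), Q), Q) = Mul(Rational(10, 9), Q))
Mul(Add(1930, Add(27, Mul(-18, Function('w')(-5)))), Add(Function('a')(-9), 20)) = Mul(Add(1930, Add(27, Mul(-18, Rational(-152, 5)))), Add(Mul(Rational(10, 9), -9), 20)) = Mul(Add(1930, Add(27, Rational(2736, 5))), Add(-10, 20)) = Mul(Add(1930, Rational(2871, 5)), 10) = Mul(Rational(12521, 5), 10) = 25042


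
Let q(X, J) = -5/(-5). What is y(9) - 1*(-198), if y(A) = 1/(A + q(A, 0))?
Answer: 1981/10 ≈ 198.10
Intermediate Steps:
q(X, J) = 1 (q(X, J) = -5*(-⅕) = 1)
y(A) = 1/(1 + A) (y(A) = 1/(A + 1) = 1/(1 + A))
y(9) - 1*(-198) = 1/(1 + 9) - 1*(-198) = 1/10 + 198 = ⅒ + 198 = 1981/10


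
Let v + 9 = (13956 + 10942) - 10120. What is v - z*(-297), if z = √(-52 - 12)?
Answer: 14769 + 2376*I ≈ 14769.0 + 2376.0*I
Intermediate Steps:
z = 8*I (z = √(-64) = 8*I ≈ 8.0*I)
v = 14769 (v = -9 + ((13956 + 10942) - 10120) = -9 + (24898 - 10120) = -9 + 14778 = 14769)
v - z*(-297) = 14769 - 8*I*(-297) = 14769 - (-2376)*I = 14769 + 2376*I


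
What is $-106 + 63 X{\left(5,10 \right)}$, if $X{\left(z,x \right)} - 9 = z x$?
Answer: $3611$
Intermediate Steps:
$X{\left(z,x \right)} = 9 + x z$ ($X{\left(z,x \right)} = 9 + z x = 9 + x z$)
$-106 + 63 X{\left(5,10 \right)} = -106 + 63 \left(9 + 10 \cdot 5\right) = -106 + 63 \left(9 + 50\right) = -106 + 63 \cdot 59 = -106 + 3717 = 3611$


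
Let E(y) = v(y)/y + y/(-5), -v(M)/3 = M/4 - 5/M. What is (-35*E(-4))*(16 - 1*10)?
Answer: -1659/8 ≈ -207.38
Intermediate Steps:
v(M) = 15/M - 3*M/4 (v(M) = -3*(M/4 - 5/M) = -3*(-5/M + M/4) = 15/M - 3*M/4)
E(y) = -y/5 + (15/y - 3*y/4)/y (E(y) = (15/y - 3*y/4)/y + y/(-5) = (15/y - 3*y/4)/y + y*(-1/5) = (15/y - 3*y/4)/y - y/5 = -y/5 + (15/y - 3*y/4)/y)
(-35*E(-4))*(16 - 1*10) = (-35*(-3/4 + 15/(-4)**2 - 1/5*(-4)))*(16 - 1*10) = (-35*(-3/4 + 15*(1/16) + 4/5))*(16 - 10) = -35*(-3/4 + 15/16 + 4/5)*6 = -35*79/80*6 = -553/16*6 = -1659/8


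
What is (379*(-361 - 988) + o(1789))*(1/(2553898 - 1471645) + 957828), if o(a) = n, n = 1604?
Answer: -176109014545310165/360751 ≈ -4.8817e+11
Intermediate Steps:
o(a) = 1604
(379*(-361 - 988) + o(1789))*(1/(2553898 - 1471645) + 957828) = (379*(-361 - 988) + 1604)*(1/(2553898 - 1471645) + 957828) = (379*(-1349) + 1604)*(1/1082253 + 957828) = (-511271 + 1604)*(1/1082253 + 957828) = -509667*1036612226485/1082253 = -176109014545310165/360751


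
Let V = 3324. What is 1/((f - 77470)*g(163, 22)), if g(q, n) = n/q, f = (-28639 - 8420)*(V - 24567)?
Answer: 163/17317671074 ≈ 9.4123e-9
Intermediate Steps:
f = 787244337 (f = (-28639 - 8420)*(3324 - 24567) = -37059*(-21243) = 787244337)
1/((f - 77470)*g(163, 22)) = 1/((787244337 - 77470)*((22/163))) = 1/(787166867*((22*(1/163)))) = 1/(787166867*(22/163)) = (1/787166867)*(163/22) = 163/17317671074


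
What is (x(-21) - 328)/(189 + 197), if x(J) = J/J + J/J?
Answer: -163/193 ≈ -0.84456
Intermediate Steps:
x(J) = 2 (x(J) = 1 + 1 = 2)
(x(-21) - 328)/(189 + 197) = (2 - 328)/(189 + 197) = -326/386 = -326*1/386 = -163/193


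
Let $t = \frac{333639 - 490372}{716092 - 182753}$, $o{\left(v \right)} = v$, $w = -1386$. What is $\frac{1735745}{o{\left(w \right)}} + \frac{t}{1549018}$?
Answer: $- \frac{32590652318272112}{26023778899713} \approx -1252.3$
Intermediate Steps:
$t = - \frac{156733}{533339} \approx -0.29387$
$\frac{1735745}{o{\left(w \right)}} + \frac{t}{1549018} = \frac{1735745}{-1386} - \frac{156733}{533339 \cdot 1549018} = 1735745 \left(- \frac{1}{1386}\right) - \frac{156733}{826151711102} = - \frac{157795}{126} - \frac{156733}{826151711102} = - \frac{32590652318272112}{26023778899713}$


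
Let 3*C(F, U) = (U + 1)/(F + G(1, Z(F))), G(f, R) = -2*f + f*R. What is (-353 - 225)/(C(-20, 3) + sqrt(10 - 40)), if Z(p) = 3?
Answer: 65892/48743 + 938961*I*sqrt(30)/48743 ≈ 1.3518 + 105.51*I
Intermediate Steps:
G(f, R) = -2*f + R*f
C(F, U) = (1 + U)/(3*(1 + F)) (C(F, U) = ((U + 1)/(F + 1*(-2 + 3)))/3 = ((1 + U)/(F + 1*1))/3 = ((1 + U)/(F + 1))/3 = ((1 + U)/(1 + F))/3 = (1 + U)/(3*(1 + F)))
(-353 - 225)/(C(-20, 3) + sqrt(10 - 40)) = (-353 - 225)/((1 + 3)/(3*(1 - 20)) + sqrt(10 - 40)) = -578/((1/3)*4/(-19) + sqrt(-30)) = -578/((1/3)*(-1/19)*4 + I*sqrt(30)) = -578/(-4/57 + I*sqrt(30))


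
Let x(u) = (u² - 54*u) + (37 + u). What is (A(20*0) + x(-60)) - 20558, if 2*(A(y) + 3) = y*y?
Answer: -13744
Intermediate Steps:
x(u) = 37 + u² - 53*u
A(y) = -3 + y²/2 (A(y) = -3 + (y*y)/2 = -3 + y²/2)
(A(20*0) + x(-60)) - 20558 = ((-3 + (20*0)²/2) + (37 + (-60)² - 53*(-60))) - 20558 = ((-3 + (½)*0²) + (37 + 3600 + 3180)) - 20558 = ((-3 + (½)*0) + 6817) - 20558 = ((-3 + 0) + 6817) - 20558 = (-3 + 6817) - 20558 = 6814 - 20558 = -13744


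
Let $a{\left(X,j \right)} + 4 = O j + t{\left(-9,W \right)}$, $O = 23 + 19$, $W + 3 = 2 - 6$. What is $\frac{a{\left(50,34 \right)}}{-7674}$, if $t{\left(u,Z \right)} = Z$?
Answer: $- \frac{1417}{7674} \approx -0.18465$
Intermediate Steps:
$W = -7$ ($W = -3 + \left(2 - 6\right) = -3 - 4 = -7$)
$O = 42$
$a{\left(X,j \right)} = -11 + 42 j$ ($a{\left(X,j \right)} = -4 + \left(42 j - 7\right) = -4 + \left(-7 + 42 j\right) = -11 + 42 j$)
$\frac{a{\left(50,34 \right)}}{-7674} = \frac{-11 + 42 \cdot 34}{-7674} = \left(-11 + 1428\right) \left(- \frac{1}{7674}\right) = 1417 \left(- \frac{1}{7674}\right) = - \frac{1417}{7674}$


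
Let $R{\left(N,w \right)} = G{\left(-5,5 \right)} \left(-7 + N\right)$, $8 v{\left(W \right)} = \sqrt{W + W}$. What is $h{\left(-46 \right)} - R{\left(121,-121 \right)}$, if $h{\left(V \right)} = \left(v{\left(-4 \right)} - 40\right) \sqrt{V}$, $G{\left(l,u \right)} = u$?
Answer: $-570 - \frac{i \sqrt{46} \left(160 - i \sqrt{2}\right)}{4} \approx -572.4 - 271.29 i$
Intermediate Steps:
$v{\left(W \right)} = \frac{\sqrt{2} \sqrt{W}}{8}$ ($v{\left(W \right)} = \frac{\sqrt{W + W}}{8} = \frac{\sqrt{2 W}}{8} = \frac{\sqrt{2} \sqrt{W}}{8}$)
$R{\left(N,w \right)} = -35 + 5 N$ ($R{\left(N,w \right)} = 5 \left(-7 + N\right) = -35 + 5 N$)
$h{\left(V \right)} = \sqrt{V} \left(-40 + \frac{i \sqrt{2}}{4}\right)$ ($h{\left(V \right)} = \left(\frac{\sqrt{2} \sqrt{-4}}{8} - 40\right) \sqrt{V} = \left(\frac{\sqrt{2} \cdot 2 i}{8} - 40\right) \sqrt{V} = \left(\frac{i \sqrt{2}}{4} - 40\right) \sqrt{V} = \left(-40 + \frac{i \sqrt{2}}{4}\right) \sqrt{V} = \sqrt{V} \left(-40 + \frac{i \sqrt{2}}{4}\right)$)
$h{\left(-46 \right)} - R{\left(121,-121 \right)} = \frac{\sqrt{-46} \left(-160 + i \sqrt{2}\right)}{4} - \left(-35 + 5 \cdot 121\right) = \frac{i \sqrt{46} \left(-160 + i \sqrt{2}\right)}{4} - \left(-35 + 605\right) = \frac{i \sqrt{46} \left(-160 + i \sqrt{2}\right)}{4} - 570 = -570 + \frac{i \sqrt{46} \left(-160 + i \sqrt{2}\right)}{4}$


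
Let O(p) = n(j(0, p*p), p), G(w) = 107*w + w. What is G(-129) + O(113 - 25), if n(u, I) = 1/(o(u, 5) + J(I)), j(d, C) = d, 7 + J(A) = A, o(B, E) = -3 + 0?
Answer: -1086695/78 ≈ -13932.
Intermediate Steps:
o(B, E) = -3
J(A) = -7 + A
G(w) = 108*w
n(u, I) = 1/(-10 + I) (n(u, I) = 1/(-3 + (-7 + I)) = 1/(-10 + I))
O(p) = 1/(-10 + p)
G(-129) + O(113 - 25) = 108*(-129) + 1/(-10 + (113 - 25)) = -13932 + 1/(-10 + 88) = -13932 + 1/78 = -1086695/78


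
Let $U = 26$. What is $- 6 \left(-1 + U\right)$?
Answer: $-150$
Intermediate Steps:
$- 6 \left(-1 + U\right) = - 6 \left(-1 + 26\right) = \left(-6\right) 25 = -150$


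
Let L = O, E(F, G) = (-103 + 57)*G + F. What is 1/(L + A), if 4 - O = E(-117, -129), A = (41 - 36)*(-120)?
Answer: -1/6413 ≈ -0.00015593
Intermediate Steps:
A = -600 (A = 5*(-120) = -600)
E(F, G) = F - 46*G (E(F, G) = -46*G + F = F - 46*G)
O = -5813 (O = 4 - (-117 - 46*(-129)) = 4 - (-117 + 5934) = 4 - 1*5817 = 4 - 5817 = -5813)
L = -5813
1/(L + A) = 1/(-5813 - 600) = 1/(-6413) = -1/6413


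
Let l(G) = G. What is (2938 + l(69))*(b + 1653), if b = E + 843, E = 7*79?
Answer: 9168343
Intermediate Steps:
E = 553
b = 1396 (b = 553 + 843 = 1396)
(2938 + l(69))*(b + 1653) = (2938 + 69)*(1396 + 1653) = 3007*3049 = 9168343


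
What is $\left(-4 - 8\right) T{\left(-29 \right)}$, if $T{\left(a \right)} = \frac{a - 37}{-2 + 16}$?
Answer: $\frac{396}{7} \approx 56.571$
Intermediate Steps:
$T{\left(a \right)} = - \frac{37}{14} + \frac{a}{14}$ ($T{\left(a \right)} = \frac{-37 + a}{14} = \left(-37 + a\right) \frac{1}{14} = - \frac{37}{14} + \frac{a}{14}$)
$\left(-4 - 8\right) T{\left(-29 \right)} = \left(-4 - 8\right) \left(- \frac{37}{14} + \frac{1}{14} \left(-29\right)\right) = \left(-4 - 8\right) \left(- \frac{37}{14} - \frac{29}{14}\right) = \left(-12\right) \left(- \frac{33}{7}\right) = \frac{396}{7}$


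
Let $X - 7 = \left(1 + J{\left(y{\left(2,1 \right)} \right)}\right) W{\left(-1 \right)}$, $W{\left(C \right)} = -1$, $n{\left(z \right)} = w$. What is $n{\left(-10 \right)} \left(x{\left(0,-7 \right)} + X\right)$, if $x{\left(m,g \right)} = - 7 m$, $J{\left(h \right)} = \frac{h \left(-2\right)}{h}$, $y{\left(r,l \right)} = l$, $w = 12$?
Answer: $96$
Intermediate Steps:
$J{\left(h \right)} = -2$ ($J{\left(h \right)} = \frac{\left(-2\right) h}{h} = -2$)
$n{\left(z \right)} = 12$
$X = 8$ ($X = 7 + \left(1 - 2\right) \left(-1\right) = 7 - -1 = 7 + 1 = 8$)
$n{\left(-10 \right)} \left(x{\left(0,-7 \right)} + X\right) = 12 \left(\left(-7\right) 0 + 8\right) = 12 \left(0 + 8\right) = 12 \cdot 8 = 96$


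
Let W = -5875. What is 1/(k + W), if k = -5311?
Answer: -1/11186 ≈ -8.9397e-5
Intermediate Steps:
1/(k + W) = 1/(-5311 - 5875) = 1/(-11186) = -1/11186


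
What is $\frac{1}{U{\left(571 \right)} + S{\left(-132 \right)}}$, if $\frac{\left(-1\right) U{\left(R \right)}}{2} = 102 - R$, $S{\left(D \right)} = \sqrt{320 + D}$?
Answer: $\frac{469}{439828} - \frac{\sqrt{47}}{439828} \approx 0.0010507$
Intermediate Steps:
$U{\left(R \right)} = -204 + 2 R$ ($U{\left(R \right)} = - 2 \left(102 - R\right) = -204 + 2 R$)
$\frac{1}{U{\left(571 \right)} + S{\left(-132 \right)}} = \frac{1}{\left(-204 + 2 \cdot 571\right) + \sqrt{320 - 132}} = \frac{1}{\left(-204 + 1142\right) + \sqrt{188}} = \frac{1}{938 + 2 \sqrt{47}}$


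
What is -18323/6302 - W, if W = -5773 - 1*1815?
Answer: 47801253/6302 ≈ 7585.1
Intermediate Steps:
W = -7588 (W = -5773 - 1815 = -7588)
-18323/6302 - W = -18323/6302 - 1*(-7588) = -18323*1/6302 + 7588 = -18323/6302 + 7588 = 47801253/6302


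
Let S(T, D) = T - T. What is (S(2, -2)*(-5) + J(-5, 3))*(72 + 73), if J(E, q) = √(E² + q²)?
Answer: 145*√34 ≈ 845.49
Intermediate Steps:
S(T, D) = 0
(S(2, -2)*(-5) + J(-5, 3))*(72 + 73) = (0*(-5) + √((-5)² + 3²))*(72 + 73) = (0 + √(25 + 9))*145 = (0 + √34)*145 = √34*145 = 145*√34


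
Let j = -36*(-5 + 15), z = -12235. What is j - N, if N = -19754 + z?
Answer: 31629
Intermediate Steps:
N = -31989 (N = -19754 - 12235 = -31989)
j = -360 (j = -36*10 = -360)
j - N = -360 - 1*(-31989) = -360 + 31989 = 31629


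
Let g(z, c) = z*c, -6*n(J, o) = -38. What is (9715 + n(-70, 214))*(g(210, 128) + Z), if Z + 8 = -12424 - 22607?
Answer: -237949076/3 ≈ -7.9316e+7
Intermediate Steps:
n(J, o) = 19/3 (n(J, o) = -⅙*(-38) = 19/3)
Z = -35039 (Z = -8 + (-12424 - 22607) = -8 - 35031 = -35039)
g(z, c) = c*z
(9715 + n(-70, 214))*(g(210, 128) + Z) = (9715 + 19/3)*(128*210 - 35039) = 29164*(26880 - 35039)/3 = (29164/3)*(-8159) = -237949076/3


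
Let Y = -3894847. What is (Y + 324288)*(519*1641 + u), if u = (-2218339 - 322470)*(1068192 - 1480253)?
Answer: -3738265117784266652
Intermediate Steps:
u = 1046968297349 (u = -2540809*(-412061) = 1046968297349)
(Y + 324288)*(519*1641 + u) = (-3894847 + 324288)*(519*1641 + 1046968297349) = -3570559*(851679 + 1046968297349) = -3570559*1046969149028 = -3738265117784266652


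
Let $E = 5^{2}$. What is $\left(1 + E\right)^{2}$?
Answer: $676$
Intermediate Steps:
$E = 25$
$\left(1 + E\right)^{2} = \left(1 + 25\right)^{2} = 26^{2} = 676$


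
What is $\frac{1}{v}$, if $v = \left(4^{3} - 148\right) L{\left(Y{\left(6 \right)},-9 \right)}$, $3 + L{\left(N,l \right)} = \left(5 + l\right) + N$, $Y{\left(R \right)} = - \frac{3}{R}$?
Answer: $\frac{1}{630} \approx 0.0015873$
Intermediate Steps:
$L{\left(N,l \right)} = 2 + N + l$ ($L{\left(N,l \right)} = -3 + \left(\left(5 + l\right) + N\right) = -3 + \left(5 + N + l\right) = 2 + N + l$)
$v = 630$ ($v = \left(4^{3} - 148\right) \left(2 - \frac{3}{6} - 9\right) = \left(64 - 148\right) \left(2 - \frac{1}{2} - 9\right) = - 84 \left(2 - \frac{1}{2} - 9\right) = \left(-84\right) \left(- \frac{15}{2}\right) = 630$)
$\frac{1}{v} = \frac{1}{630}$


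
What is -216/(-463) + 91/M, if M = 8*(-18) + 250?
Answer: 65029/49078 ≈ 1.3250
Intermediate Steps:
M = 106 (M = -144 + 250 = 106)
-216/(-463) + 91/M = -216/(-463) + 91/106 = -216*(-1/463) + 91*(1/106) = 216/463 + 91/106 = 65029/49078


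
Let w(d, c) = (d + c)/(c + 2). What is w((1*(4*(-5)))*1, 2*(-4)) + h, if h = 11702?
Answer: 35120/3 ≈ 11707.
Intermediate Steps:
w(d, c) = (c + d)/(2 + c)
w((1*(4*(-5)))*1, 2*(-4)) + h = (2*(-4) + (1*(4*(-5)))*1)/(2 + 2*(-4)) + 11702 = (-8 + (1*(-20))*1)/(2 - 8) + 11702 = (-8 - 20*1)/(-6) + 11702 = -(-8 - 20)/6 + 11702 = -1/6*(-28) + 11702 = 14/3 + 11702 = 35120/3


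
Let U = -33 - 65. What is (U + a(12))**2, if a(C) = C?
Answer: 7396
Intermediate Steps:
U = -98
(U + a(12))**2 = (-98 + 12)**2 = (-86)**2 = 7396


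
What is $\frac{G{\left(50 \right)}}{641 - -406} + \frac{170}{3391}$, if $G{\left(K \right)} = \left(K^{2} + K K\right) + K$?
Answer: $\frac{17302540}{3550377} \approx 4.8734$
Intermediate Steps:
$G{\left(K \right)} = K + 2 K^{2}$ ($G{\left(K \right)} = \left(K^{2} + K^{2}\right) + K = 2 K^{2} + K = K + 2 K^{2}$)
$\frac{G{\left(50 \right)}}{641 - -406} + \frac{170}{3391} = \frac{50 \left(1 + 2 \cdot 50\right)}{641 - -406} + \frac{170}{3391} = \frac{50 \left(1 + 100\right)}{641 + 406} + 170 \cdot \frac{1}{3391} = \frac{50 \cdot 101}{1047} + \frac{170}{3391} = 5050 \cdot \frac{1}{1047} + \frac{170}{3391} = \frac{5050}{1047} + \frac{170}{3391} = \frac{17302540}{3550377}$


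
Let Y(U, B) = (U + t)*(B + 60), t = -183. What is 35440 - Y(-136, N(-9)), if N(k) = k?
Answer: 51709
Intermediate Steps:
Y(U, B) = (-183 + U)*(60 + B) (Y(U, B) = (U - 183)*(B + 60) = (-183 + U)*(60 + B))
35440 - Y(-136, N(-9)) = 35440 - (-10980 - 183*(-9) + 60*(-136) - 9*(-136)) = 35440 - (-10980 + 1647 - 8160 + 1224) = 35440 - 1*(-16269) = 35440 + 16269 = 51709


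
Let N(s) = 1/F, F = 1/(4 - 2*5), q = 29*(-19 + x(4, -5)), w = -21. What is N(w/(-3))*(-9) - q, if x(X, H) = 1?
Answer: 576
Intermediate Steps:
q = -522 (q = 29*(-19 + 1) = 29*(-18) = -522)
F = -1/6 (F = 1/(4 - 10) = 1/(-6) = -1/6 ≈ -0.16667)
N(s) = -6 (N(s) = 1/(-1/6) = -6)
N(w/(-3))*(-9) - q = -6*(-9) - 1*(-522) = 54 + 522 = 576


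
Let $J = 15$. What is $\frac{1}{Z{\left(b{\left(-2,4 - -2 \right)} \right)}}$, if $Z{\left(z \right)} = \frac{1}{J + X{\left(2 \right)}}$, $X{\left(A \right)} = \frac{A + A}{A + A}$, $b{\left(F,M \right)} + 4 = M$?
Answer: $16$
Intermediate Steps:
$b{\left(F,M \right)} = -4 + M$
$X{\left(A \right)} = 1$ ($X{\left(A \right)} = \frac{2 A}{2 A} = 2 A \frac{1}{2 A} = 1$)
$Z{\left(z \right)} = \frac{1}{16}$ ($Z{\left(z \right)} = \frac{1}{15 + 1} = \frac{1}{16}$)
$\frac{1}{Z{\left(b{\left(-2,4 - -2 \right)} \right)}} = \frac{1}{\frac{1}{16}} = 16$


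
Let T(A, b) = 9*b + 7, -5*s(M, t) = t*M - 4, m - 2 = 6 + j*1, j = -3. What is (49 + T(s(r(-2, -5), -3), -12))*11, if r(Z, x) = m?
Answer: -572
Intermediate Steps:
m = 5 (m = 2 + (6 - 3*1) = 2 + (6 - 3) = 2 + 3 = 5)
r(Z, x) = 5
s(M, t) = ⅘ - M*t/5 (s(M, t) = -(t*M - 4)/5 = -(M*t - 4)/5 = -(-4 + M*t)/5 = ⅘ - M*t/5)
T(A, b) = 7 + 9*b
(49 + T(s(r(-2, -5), -3), -12))*11 = (49 + (7 + 9*(-12)))*11 = (49 + (7 - 108))*11 = (49 - 101)*11 = -52*11 = -572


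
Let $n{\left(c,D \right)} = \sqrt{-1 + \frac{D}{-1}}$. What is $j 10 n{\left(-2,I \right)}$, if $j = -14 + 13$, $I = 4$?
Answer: $- 10 i \sqrt{5} \approx - 22.361 i$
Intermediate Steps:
$j = -1$
$n{\left(c,D \right)} = \sqrt{-1 - D}$ ($n{\left(c,D \right)} = \sqrt{-1 + D \left(-1\right)} = \sqrt{-1 - D}$)
$j 10 n{\left(-2,I \right)} = \left(-1\right) 10 \sqrt{-1 - 4} = - 10 \sqrt{-1 - 4} = - 10 \sqrt{-5} = - 10 i \sqrt{5}$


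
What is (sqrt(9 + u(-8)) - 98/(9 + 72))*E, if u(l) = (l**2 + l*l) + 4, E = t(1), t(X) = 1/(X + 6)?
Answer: -14/81 + sqrt(141)/7 ≈ 1.5235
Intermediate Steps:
t(X) = 1/(6 + X)
E = 1/7 (E = 1/(6 + 1) = 1/7 ≈ 0.14286)
u(l) = 4 + 2*l**2 (u(l) = (l**2 + l**2) + 4 = 2*l**2 + 4 = 4 + 2*l**2)
(sqrt(9 + u(-8)) - 98/(9 + 72))*E = (sqrt(9 + (4 + 2*(-8)**2)) - 98/(9 + 72))*(1/7) = (sqrt(9 + (4 + 2*64)) - 98/81)*(1/7) = (sqrt(9 + (4 + 128)) - 98*1/81)*(1/7) = (sqrt(9 + 132) - 98/81)*(1/7) = (sqrt(141) - 98/81)*(1/7) = (-98/81 + sqrt(141))*(1/7) = -14/81 + sqrt(141)/7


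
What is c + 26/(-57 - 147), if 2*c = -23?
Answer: -593/51 ≈ -11.627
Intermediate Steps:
c = -23/2 (c = (1/2)*(-23) = -23/2 ≈ -11.500)
c + 26/(-57 - 147) = -23/2 + 26/(-57 - 147) = -23/2 + 26/(-204) = -23/2 - 1/204*26 = -23/2 - 13/102 = -593/51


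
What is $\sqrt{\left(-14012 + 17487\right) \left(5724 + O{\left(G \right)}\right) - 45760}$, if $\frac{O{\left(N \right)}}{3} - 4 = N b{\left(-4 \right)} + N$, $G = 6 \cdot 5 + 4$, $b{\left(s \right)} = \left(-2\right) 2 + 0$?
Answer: $\sqrt{18823490} \approx 4338.6$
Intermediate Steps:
$b{\left(s \right)} = -4$ ($b{\left(s \right)} = -4 + 0 = -4$)
$G = 34$ ($G = 30 + 4 = 34$)
$O{\left(N \right)} = 12 - 9 N$ ($O{\left(N \right)} = 12 + 3 \left(N \left(-4\right) + N\right) = 12 + 3 \left(- 4 N + N\right) = 12 + 3 \left(- 3 N\right) = 12 - 9 N$)
$\sqrt{\left(-14012 + 17487\right) \left(5724 + O{\left(G \right)}\right) - 45760} = \sqrt{\left(-14012 + 17487\right) \left(5724 + \left(12 - 306\right)\right) - 45760} = \sqrt{3475 \left(5724 + \left(12 - 306\right)\right) - 45760} = \sqrt{3475 \left(5724 - 294\right) - 45760} = \sqrt{3475 \cdot 5430 - 45760} = \sqrt{18869250 - 45760} = \sqrt{18823490}$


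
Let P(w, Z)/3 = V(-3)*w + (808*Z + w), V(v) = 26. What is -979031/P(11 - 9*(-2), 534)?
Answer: -979031/1296765 ≈ -0.75498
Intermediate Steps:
P(w, Z) = 81*w + 2424*Z (P(w, Z) = 3*(26*w + (808*Z + w)) = 3*(26*w + (w + 808*Z)) = 3*(27*w + 808*Z) = 81*w + 2424*Z)
-979031/P(11 - 9*(-2), 534) = -979031/(81*(11 - 9*(-2)) + 2424*534) = -979031/(81*(11 + 18) + 1294416) = -979031/(81*29 + 1294416) = -979031/(2349 + 1294416) = -979031/1296765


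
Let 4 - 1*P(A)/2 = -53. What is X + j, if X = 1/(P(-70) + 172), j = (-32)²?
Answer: 292865/286 ≈ 1024.0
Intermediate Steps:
j = 1024
P(A) = 114 (P(A) = 8 - 2*(-53) = 8 + 106 = 114)
X = 1/286 (X = 1/(114 + 172) = 1/286 ≈ 0.0034965)
X + j = 1/286 + 1024 = 292865/286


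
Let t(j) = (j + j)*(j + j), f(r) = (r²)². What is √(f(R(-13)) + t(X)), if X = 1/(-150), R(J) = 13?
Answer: √160655626/75 ≈ 169.00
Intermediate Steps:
f(r) = r⁴
X = -1/150 ≈ -0.0066667
t(j) = 4*j² (t(j) = (2*j)*(2*j) = 4*j²)
√(f(R(-13)) + t(X)) = √(13⁴ + 4*(-1/150)²) = √(28561 + 4*(1/22500)) = √(28561 + 1/5625) = √(160655626/5625) = √160655626/75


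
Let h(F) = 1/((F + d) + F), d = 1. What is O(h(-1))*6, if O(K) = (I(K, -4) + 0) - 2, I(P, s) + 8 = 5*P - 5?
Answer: -120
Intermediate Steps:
I(P, s) = -13 + 5*P (I(P, s) = -8 + (5*P - 5) = -8 + (-5 + 5*P) = -13 + 5*P)
h(F) = 1/(1 + 2*F) (h(F) = 1/((F + 1) + F) = 1/((1 + F) + F) = 1/(1 + 2*F))
O(K) = -15 + 5*K (O(K) = ((-13 + 5*K) + 0) - 2 = (-13 + 5*K) - 2 = -15 + 5*K)
O(h(-1))*6 = (-15 + 5/(1 + 2*(-1)))*6 = (-15 + 5/(1 - 2))*6 = (-15 + 5/(-1))*6 = (-15 + 5*(-1))*6 = (-15 - 5)*6 = -20*6 = -120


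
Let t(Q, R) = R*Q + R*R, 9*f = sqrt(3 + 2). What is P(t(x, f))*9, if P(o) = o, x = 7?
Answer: 5/9 + 7*sqrt(5) ≈ 16.208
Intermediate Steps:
f = sqrt(5)/9 (f = sqrt(3 + 2)/9 = sqrt(5)/9 ≈ 0.24845)
t(Q, R) = R**2 + Q*R (t(Q, R) = Q*R + R**2 = R**2 + Q*R)
P(t(x, f))*9 = ((sqrt(5)/9)*(7 + sqrt(5)/9))*9 = (sqrt(5)*(7 + sqrt(5)/9)/9)*9 = sqrt(5)*(7 + sqrt(5)/9)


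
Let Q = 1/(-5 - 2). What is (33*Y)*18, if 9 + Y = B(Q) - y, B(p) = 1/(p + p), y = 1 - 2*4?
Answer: -3267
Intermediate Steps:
y = -7 (y = 1 - 8 = -7)
Q = -1/7 (Q = 1/(-7) = -1/7 ≈ -0.14286)
B(p) = 1/(2*p)
Y = -11/2 (Y = -9 + (1/(2*(-1/7)) - 1*(-7)) = -9 + ((1/2)*(-7) + 7) = -9 + (-7/2 + 7) = -9 + 7/2 = -11/2 ≈ -5.5000)
(33*Y)*18 = (33*(-11/2))*18 = -363/2*18 = -3267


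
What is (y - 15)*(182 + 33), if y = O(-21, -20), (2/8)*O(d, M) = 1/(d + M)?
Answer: -133085/41 ≈ -3246.0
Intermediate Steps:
O(d, M) = 4/(M + d) (O(d, M) = 4/(d + M) = 4/(M + d))
y = -4/41 (y = 4/(-20 - 21) = 4/(-41) = 4*(-1/41) = -4/41 ≈ -0.097561)
(y - 15)*(182 + 33) = (-4/41 - 15)*(182 + 33) = -619/41*215 = -133085/41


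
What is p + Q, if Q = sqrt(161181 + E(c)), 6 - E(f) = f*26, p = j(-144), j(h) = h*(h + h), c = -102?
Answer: 41472 + sqrt(163839) ≈ 41877.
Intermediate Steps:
j(h) = 2*h**2 (j(h) = h*(2*h) = 2*h**2)
p = 41472 (p = 2*(-144)**2 = 2*20736 = 41472)
E(f) = 6 - 26*f (E(f) = 6 - f*26 = 6 - 26*f)
Q = sqrt(163839) (Q = sqrt(161181 + (6 - 26*(-102))) = sqrt(161181 + (6 + 2652)) = sqrt(161181 + 2658) = sqrt(163839) ≈ 404.77)
p + Q = 41472 + sqrt(163839)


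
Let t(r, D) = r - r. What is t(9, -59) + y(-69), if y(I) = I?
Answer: -69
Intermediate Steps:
t(r, D) = 0
t(9, -59) + y(-69) = 0 - 69 = -69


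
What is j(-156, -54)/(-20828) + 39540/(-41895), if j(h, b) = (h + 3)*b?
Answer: -38989187/29086302 ≈ -1.3405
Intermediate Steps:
j(h, b) = b*(3 + h) (j(h, b) = (3 + h)*b = b*(3 + h))
j(-156, -54)/(-20828) + 39540/(-41895) = -54*(3 - 156)/(-20828) + 39540/(-41895) = -54*(-153)*(-1/20828) + 39540*(-1/41895) = 8262*(-1/20828) - 2636/2793 = -4131/10414 - 2636/2793 = -38989187/29086302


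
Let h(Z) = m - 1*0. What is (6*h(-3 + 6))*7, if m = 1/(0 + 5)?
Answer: 42/5 ≈ 8.4000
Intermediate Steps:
m = ⅕ (m = 1/5 = ⅕ ≈ 0.20000)
h(Z) = ⅕ (h(Z) = ⅕ - 1*0 = ⅕ + 0 = ⅕)
(6*h(-3 + 6))*7 = (6*(⅕))*7 = (6/5)*7 = 42/5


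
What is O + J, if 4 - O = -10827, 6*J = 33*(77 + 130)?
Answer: 23939/2 ≈ 11970.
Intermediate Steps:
J = 2277/2 (J = (33*(77 + 130))/6 = (33*207)/6 = (⅙)*6831 = 2277/2 ≈ 1138.5)
O = 10831 (O = 4 - 1*(-10827) = 4 + 10827 = 10831)
O + J = 10831 + 2277/2 = 23939/2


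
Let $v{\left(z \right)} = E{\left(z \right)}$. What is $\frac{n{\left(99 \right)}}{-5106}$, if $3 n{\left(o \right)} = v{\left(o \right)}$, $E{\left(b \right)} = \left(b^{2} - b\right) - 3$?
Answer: $- \frac{3233}{5106} \approx -0.63318$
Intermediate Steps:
$E{\left(b \right)} = -3 + b^{2} - b$
$v{\left(z \right)} = -3 + z^{2} - z$
$n{\left(o \right)} = -1 - \frac{o}{3} + \frac{o^{2}}{3}$ ($n{\left(o \right)} = \frac{-3 + o^{2} - o}{3} = -1 - \frac{o}{3} + \frac{o^{2}}{3}$)
$\frac{n{\left(99 \right)}}{-5106} = \frac{-1 - 33 + \frac{99^{2}}{3}}{-5106} = \left(-1 - 33 + \frac{1}{3} \cdot 9801\right) \left(- \frac{1}{5106}\right) = \left(-1 - 33 + 3267\right) \left(- \frac{1}{5106}\right) = 3233 \left(- \frac{1}{5106}\right) = - \frac{3233}{5106}$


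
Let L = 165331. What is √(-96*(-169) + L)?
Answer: √181555 ≈ 426.09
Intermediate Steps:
√(-96*(-169) + L) = √(-96*(-169) + 165331) = √(16224 + 165331) = √181555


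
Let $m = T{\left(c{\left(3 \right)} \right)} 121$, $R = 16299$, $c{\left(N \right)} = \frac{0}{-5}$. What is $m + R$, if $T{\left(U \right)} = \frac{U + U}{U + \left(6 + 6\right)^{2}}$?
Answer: $16299$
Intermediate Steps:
$c{\left(N \right)} = 0$ ($c{\left(N \right)} = 0 \left(- \frac{1}{5}\right) = 0$)
$T{\left(U \right)} = \frac{2 U}{144 + U}$ ($T{\left(U \right)} = \frac{2 U}{U + 12^{2}} = \frac{2 U}{U + 144} = \frac{2 U}{144 + U}$)
$m = 0$ ($m = 2 \cdot 0 \frac{1}{144 + 0} \cdot 121 = 2 \cdot 0 \cdot \frac{1}{144} \cdot 121 = 0 \cdot 121 = 0$)
$m + R = 0 + 16299 = 16299$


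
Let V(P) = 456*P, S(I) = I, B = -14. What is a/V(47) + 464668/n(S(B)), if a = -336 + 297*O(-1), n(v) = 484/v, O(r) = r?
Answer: -11618584203/864424 ≈ -13441.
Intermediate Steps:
a = -633 (a = -336 + 297*(-1) = -336 - 297 = -633)
a/V(47) + 464668/n(S(B)) = -633/(456*47) + 464668/((484/(-14))) = -633/21432 + 464668/((484*(-1/14))) = -633*1/21432 + 464668/(-242/7) = -211/7144 + 464668*(-7/242) = -211/7144 - 1626338/121 = -11618584203/864424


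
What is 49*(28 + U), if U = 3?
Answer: 1519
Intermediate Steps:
49*(28 + U) = 49*(28 + 3) = 49*31 = 1519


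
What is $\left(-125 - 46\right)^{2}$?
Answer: $29241$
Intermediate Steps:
$\left(-125 - 46\right)^{2} = \left(-171\right)^{2} = 29241$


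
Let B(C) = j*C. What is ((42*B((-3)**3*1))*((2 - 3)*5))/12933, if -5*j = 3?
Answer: -126/479 ≈ -0.26305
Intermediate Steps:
j = -3/5 (j = -1/5*3 = -3/5 ≈ -0.60000)
B(C) = -3*C/5
((42*B((-3)**3*1))*((2 - 3)*5))/12933 = ((42*(-3*(-3)**3/5))*((2 - 3)*5))/12933 = ((42*(-(-81)/5))*(-1*5))*(1/12933) = ((42*(-3/5*(-27)))*(-5))*(1/12933) = ((42*(81/5))*(-5))*(1/12933) = ((3402/5)*(-5))*(1/12933) = -3402*1/12933 = -126/479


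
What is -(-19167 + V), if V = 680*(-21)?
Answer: 33447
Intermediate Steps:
V = -14280
-(-19167 + V) = -(-19167 - 14280) = -1*(-33447) = 33447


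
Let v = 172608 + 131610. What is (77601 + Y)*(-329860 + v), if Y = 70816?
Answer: -3805708714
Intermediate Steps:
v = 304218
(77601 + Y)*(-329860 + v) = (77601 + 70816)*(-329860 + 304218) = 148417*(-25642) = -3805708714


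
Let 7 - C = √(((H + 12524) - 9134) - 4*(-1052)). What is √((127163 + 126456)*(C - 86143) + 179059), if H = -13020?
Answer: √(-21845547125 - 253619*I*√5422) ≈ 63.2 - 1.478e+5*I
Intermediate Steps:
C = 7 - I*√5422 (C = 7 - √(((-13020 + 12524) - 9134) - 4*(-1052)) = 7 - √((-496 - 9134) + 4208) = 7 - √(-9630 + 4208) = 7 - √(-5422) = 7 - I*√5422 ≈ 7.0 - 73.634*I)
√((127163 + 126456)*(C - 86143) + 179059) = √((127163 + 126456)*((7 - I*√5422) - 86143) + 179059) = √(253619*(-86136 - I*√5422) + 179059) = √((-21845726184 - 253619*I*√5422) + 179059) = √(-21845547125 - 253619*I*√5422)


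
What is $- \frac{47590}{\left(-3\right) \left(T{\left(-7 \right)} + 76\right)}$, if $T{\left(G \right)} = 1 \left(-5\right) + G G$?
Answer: $\frac{4759}{36} \approx 132.19$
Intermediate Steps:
$T{\left(G \right)} = -5 + G^{2}$
$- \frac{47590}{\left(-3\right) \left(T{\left(-7 \right)} + 76\right)} = - \frac{47590}{\left(-3\right) \left(\left(-5 + \left(-7\right)^{2}\right) + 76\right)} = - \frac{47590}{\left(-3\right) \left(\left(-5 + 49\right) + 76\right)} = - \frac{47590}{\left(-3\right) \left(44 + 76\right)} = - \frac{47590}{\left(-3\right) 120} = - \frac{47590}{-360} = \left(-47590\right) \left(- \frac{1}{360}\right) = \frac{4759}{36}$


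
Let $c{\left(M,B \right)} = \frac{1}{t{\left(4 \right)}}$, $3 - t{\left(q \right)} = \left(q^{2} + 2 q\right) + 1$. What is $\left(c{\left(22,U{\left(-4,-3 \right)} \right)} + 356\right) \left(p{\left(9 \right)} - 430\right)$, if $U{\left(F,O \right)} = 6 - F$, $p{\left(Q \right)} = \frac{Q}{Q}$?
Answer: $- \frac{305409}{2} \approx -1.527 \cdot 10^{5}$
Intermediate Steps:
$p{\left(Q \right)} = 1$
$t{\left(q \right)} = 2 - q^{2} - 2 q$ ($t{\left(q \right)} = 3 - \left(\left(q^{2} + 2 q\right) + 1\right) = 3 - \left(1 + q^{2} + 2 q\right) = 2 - q^{2} - 2 q$)
$c{\left(M,B \right)} = - \frac{1}{22}$ ($c{\left(M,B \right)} = \frac{1}{2 - 4^{2} - 8} = \frac{1}{2 - 16 - 8} = \frac{1}{-22} = - \frac{1}{22}$)
$\left(c{\left(22,U{\left(-4,-3 \right)} \right)} + 356\right) \left(p{\left(9 \right)} - 430\right) = \left(- \frac{1}{22} + 356\right) \left(1 - 430\right) = \frac{7831}{22} \left(-429\right) = - \frac{305409}{2}$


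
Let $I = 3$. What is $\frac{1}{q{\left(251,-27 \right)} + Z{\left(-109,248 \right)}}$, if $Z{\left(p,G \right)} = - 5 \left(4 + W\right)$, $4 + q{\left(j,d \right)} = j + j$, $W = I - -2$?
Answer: $\frac{1}{453} \approx 0.0022075$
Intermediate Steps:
$W = 5$ ($W = 3 - -2 = 3 + 2 = 5$)
$q{\left(j,d \right)} = -4 + 2 j$ ($q{\left(j,d \right)} = -4 + \left(j + j\right) = -4 + 2 j$)
$Z{\left(p,G \right)} = -45$ ($Z{\left(p,G \right)} = - 5 \left(4 + 5\right) = \left(-5\right) 9 = -45$)
$\frac{1}{q{\left(251,-27 \right)} + Z{\left(-109,248 \right)}} = \frac{1}{\left(-4 + 2 \cdot 251\right) - 45} = \frac{1}{\left(-4 + 502\right) - 45} = \frac{1}{498 - 45} = \frac{1}{453}$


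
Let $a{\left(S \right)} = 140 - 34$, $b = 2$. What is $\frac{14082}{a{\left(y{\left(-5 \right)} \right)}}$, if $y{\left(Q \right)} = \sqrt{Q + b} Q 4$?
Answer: $\frac{7041}{53} \approx 132.85$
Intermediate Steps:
$y{\left(Q \right)} = 4 Q \sqrt{2 + Q}$ ($y{\left(Q \right)} = \sqrt{Q + 2} Q 4 = \sqrt{2 + Q} Q 4 = Q \sqrt{2 + Q} 4 = 4 Q \sqrt{2 + Q}$)
$a{\left(S \right)} = 106$
$\frac{14082}{a{\left(y{\left(-5 \right)} \right)}} = \frac{14082}{106} = 14082 \cdot \frac{1}{106} = \frac{7041}{53}$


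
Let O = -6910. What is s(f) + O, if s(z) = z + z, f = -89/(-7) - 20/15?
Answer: -144632/21 ≈ -6887.2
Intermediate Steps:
f = 239/21 (f = -89*(-⅐) - 20*1/15 = 89/7 - 4/3 = 239/21 ≈ 11.381)
s(z) = 2*z
s(f) + O = 2*(239/21) - 6910 = 478/21 - 6910 = -144632/21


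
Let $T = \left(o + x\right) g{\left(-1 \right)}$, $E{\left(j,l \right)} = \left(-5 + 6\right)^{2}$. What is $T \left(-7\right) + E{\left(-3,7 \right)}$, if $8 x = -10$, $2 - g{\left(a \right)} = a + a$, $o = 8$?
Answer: $-188$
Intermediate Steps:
$g{\left(a \right)} = 2 - 2 a$ ($g{\left(a \right)} = 2 - \left(a + a\right) = 2 - 2 a$)
$x = - \frac{5}{4}$ ($x = \frac{1}{8} \left(-10\right) = - \frac{5}{4} \approx -1.25$)
$E{\left(j,l \right)} = 1$ ($E{\left(j,l \right)} = 1^{2} = 1$)
$T = 27$ ($T = \left(8 - \frac{5}{4}\right) \left(2 - -2\right) = \frac{27 \left(2 + 2\right)}{4} = \frac{27}{4} \cdot 4 = 27$)
$T \left(-7\right) + E{\left(-3,7 \right)} = 27 \left(-7\right) + 1 = -189 + 1 = -188$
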